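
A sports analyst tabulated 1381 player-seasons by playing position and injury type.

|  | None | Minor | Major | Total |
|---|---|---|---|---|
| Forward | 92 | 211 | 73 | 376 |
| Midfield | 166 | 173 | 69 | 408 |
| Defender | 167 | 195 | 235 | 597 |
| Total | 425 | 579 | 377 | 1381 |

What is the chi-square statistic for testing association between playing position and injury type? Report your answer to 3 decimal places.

106.223

Grand total N = 1381.
Expected counts (row total × column total / N):
  Forward, None: 376×425/1381 = 115.7133
  Forward, Minor: 376×579/1381 = 157.6423
  Forward, Major: 376×377/1381 = 102.6445
  Midfield, None: 408×425/1381 = 125.5612
  Midfield, Minor: 408×579/1381 = 171.0587
  Midfield, Major: 408×377/1381 = 111.3802
  Defender, None: 597×425/1381 = 183.7256
  Defender, Minor: 597×579/1381 = 250.2991
  Defender, Major: 597×377/1381 = 162.9754
Contributions (O − E)²/E:
  (92 − 115.7133)²/115.7133 = 4.8596
  (211 − 157.6423)²/157.6423 = 18.0602
  (73 − 102.6445)²/102.6445 = 8.5616
  (166 − 125.5612)²/125.5612 = 13.0239
  (173 − 171.0587)²/171.0587 = 0.0220
  (69 − 111.3802)²/111.3802 = 16.1257
  (167 − 183.7256)²/183.7256 = 1.5226
  (195 − 250.2991)²/250.2991 = 12.2173
  (235 − 162.9754)²/162.9754 = 31.8302
χ² = 4.8596 + 18.0602 + 8.5616 + 13.0239 + 0.0220 + 16.1257 + 1.5226 + 12.2173 + 31.8302 = 106.223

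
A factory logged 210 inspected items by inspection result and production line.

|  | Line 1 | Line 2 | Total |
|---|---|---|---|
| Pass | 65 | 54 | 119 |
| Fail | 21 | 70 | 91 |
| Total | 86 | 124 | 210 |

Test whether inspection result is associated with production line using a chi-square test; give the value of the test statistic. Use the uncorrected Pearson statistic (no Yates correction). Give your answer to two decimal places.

Grand total N = 210.
Expected counts (row total × column total / N):
  Pass, Line 1: 119×86/210 = 48.733
  Pass, Line 2: 119×124/210 = 70.267
  Fail, Line 1: 91×86/210 = 37.267
  Fail, Line 2: 91×124/210 = 53.733
Contributions (O − E)²/E:
  (65 − 48.733)²/48.733 = 5.4299
  (54 − 70.267)²/70.267 = 3.7659
  (21 − 37.267)²/37.267 = 7.1005
  (70 − 53.733)²/53.733 = 4.9246
χ² = 5.4299 + 3.7659 + 7.1005 + 4.9246 = 21.22

21.22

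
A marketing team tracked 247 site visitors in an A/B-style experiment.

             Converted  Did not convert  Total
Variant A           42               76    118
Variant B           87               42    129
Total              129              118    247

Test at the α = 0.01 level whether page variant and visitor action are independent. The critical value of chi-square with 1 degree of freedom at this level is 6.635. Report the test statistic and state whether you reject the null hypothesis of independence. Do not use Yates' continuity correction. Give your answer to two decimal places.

25.05; reject H₀

Grand total N = 247.
Expected counts (row total × column total / N):
  Variant A, Converted: 118×129/247 = 61.6275
  Variant A, Did not convert: 118×118/247 = 56.3725
  Variant B, Converted: 129×129/247 = 67.3725
  Variant B, Did not convert: 129×118/247 = 61.6275
Contributions (O − E)²/E:
  (42 − 61.6275)²/61.6275 = 6.2511
  (76 − 56.3725)²/56.3725 = 6.8338
  (87 − 67.3725)²/67.3725 = 5.7180
  (42 − 61.6275)²/61.6275 = 6.2511
χ² = 6.2511 + 6.8338 + 5.7180 + 6.2511 = 25.05
df = (2−1)(2−1) = 1. Since 25.05 > 6.635, reject the null hypothesis of independence at α = 0.01.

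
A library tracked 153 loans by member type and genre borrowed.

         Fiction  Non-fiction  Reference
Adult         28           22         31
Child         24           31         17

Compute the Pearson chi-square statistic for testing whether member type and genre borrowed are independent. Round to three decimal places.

5.409

Row totals: 81, 72. Column totals: 52, 53, 48. Grand total N = 153.
Expected counts (row total × column total / N):
  Adult, Fiction: 81×52/153 = 27.52941
  Adult, Non-fiction: 81×53/153 = 28.05882
  Adult, Reference: 81×48/153 = 25.41176
  Child, Fiction: 72×52/153 = 24.47059
  Child, Non-fiction: 72×53/153 = 24.94118
  Child, Reference: 72×48/153 = 22.58824
Contributions (O − E)²/E:
  (28 − 27.52941)²/27.52941 = 0.0080
  (22 − 28.05882)²/28.05882 = 1.3083
  (31 − 25.41176)²/25.41176 = 1.2289
  (24 − 24.47059)²/24.47059 = 0.0090
  (31 − 24.94118)²/24.94118 = 1.4718
  (17 − 22.58824)²/22.58824 = 1.3825
χ² = 0.0080 + 1.3083 + 1.2289 + 0.0090 + 1.4718 + 1.3825 = 5.409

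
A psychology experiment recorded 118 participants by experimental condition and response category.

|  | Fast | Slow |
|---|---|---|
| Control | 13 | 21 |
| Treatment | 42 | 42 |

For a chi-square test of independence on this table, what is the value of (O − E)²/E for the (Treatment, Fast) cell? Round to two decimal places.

Row total (Treatment) = 84; column total (Fast) = 55; N = 118.
Expected count E = 84 × 55 / 118 = 39.153.
Contribution = (O − E)²/E = (42 − 39.153)² / 39.153 = 0.21.

0.21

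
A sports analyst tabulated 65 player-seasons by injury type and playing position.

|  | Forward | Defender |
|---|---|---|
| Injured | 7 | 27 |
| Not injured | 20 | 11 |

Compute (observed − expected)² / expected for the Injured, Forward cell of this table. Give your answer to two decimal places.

Row total (Injured) = 34; column total (Forward) = 27; N = 65.
Expected count E = 34 × 27 / 65 = 14.1231.
Contribution = (O − E)²/E = (7 − 14.1231)² / 14.1231 = 3.59.

3.59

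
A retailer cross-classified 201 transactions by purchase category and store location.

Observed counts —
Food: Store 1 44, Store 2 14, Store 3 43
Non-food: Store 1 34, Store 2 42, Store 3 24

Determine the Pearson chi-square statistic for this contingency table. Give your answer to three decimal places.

Row totals: 101, 100. Column totals: 78, 56, 67. Grand total N = 201.
Expected counts (row total × column total / N):
  Food, Store 1: 101×78/201 = 39.1940
  Food, Store 2: 101×56/201 = 28.1393
  Food, Store 3: 101×67/201 = 33.6667
  Non-food, Store 1: 100×78/201 = 38.8060
  Non-food, Store 2: 100×56/201 = 27.8607
  Non-food, Store 3: 100×67/201 = 33.3333
Contributions (O − E)²/E:
  (44 − 39.1940)²/39.1940 = 0.5893
  (14 − 28.1393)²/28.1393 = 7.1046
  (43 − 33.6667)²/33.6667 = 2.5874
  (34 − 38.8060)²/38.8060 = 0.5952
  (42 − 27.8607)²/27.8607 = 7.1757
  (24 − 33.3333)²/33.3333 = 2.6133
χ² = 0.5893 + 7.1046 + 2.5874 + 0.5952 + 7.1757 + 2.6133 = 20.666

20.666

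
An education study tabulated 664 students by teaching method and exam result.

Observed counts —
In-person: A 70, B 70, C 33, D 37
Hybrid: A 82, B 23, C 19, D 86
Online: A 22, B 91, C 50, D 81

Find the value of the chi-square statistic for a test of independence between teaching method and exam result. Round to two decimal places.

105.59

Row totals: 210, 210, 244. Column totals: 174, 184, 102, 204. Grand total N = 664.
Expected counts (row total × column total / N):
  In-person, A: 210×174/664 = 55.030
  In-person, B: 210×184/664 = 58.193
  In-person, C: 210×102/664 = 32.259
  In-person, D: 210×204/664 = 64.518
  Hybrid, A: 210×174/664 = 55.030
  Hybrid, B: 210×184/664 = 58.193
  Hybrid, C: 210×102/664 = 32.259
  Hybrid, D: 210×204/664 = 64.518
  Online, A: 244×174/664 = 63.940
  Online, B: 244×184/664 = 67.614
  Online, C: 244×102/664 = 37.482
  Online, D: 244×204/664 = 74.964
Contributions (O − E)²/E:
  (70 − 55.030)²/55.030 = 4.0723
  (70 − 58.193)²/58.193 = 2.3956
  (33 − 32.259)²/32.259 = 0.0170
  (37 − 64.518)²/64.518 = 11.7369
  (82 − 55.030)²/55.030 = 13.2179
  (23 − 58.193)²/58.193 = 21.2834
  (19 − 32.259)²/32.259 = 5.4497
  (86 − 64.518)²/64.518 = 7.1527
  (22 − 63.940)²/63.940 = 27.5096
  (91 − 67.614)²/67.614 = 8.0886
  (50 − 37.482)²/37.482 = 4.1807
  (81 − 74.964)²/74.964 = 0.4860
χ² = 4.0723 + 2.3956 + 0.0170 + 11.7369 + 13.2179 + 21.2834 + 5.4497 + 7.1527 + 27.5096 + 8.0886 + 4.1807 + 0.4860 = 105.59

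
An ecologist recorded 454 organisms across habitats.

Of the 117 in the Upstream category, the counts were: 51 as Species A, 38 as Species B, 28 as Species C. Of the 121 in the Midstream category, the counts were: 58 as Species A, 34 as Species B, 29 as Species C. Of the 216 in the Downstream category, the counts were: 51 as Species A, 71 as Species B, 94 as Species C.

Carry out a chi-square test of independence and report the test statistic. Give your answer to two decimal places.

Row totals: 117, 121, 216. Column totals: 160, 143, 151. Grand total N = 454.
Expected counts (row total × column total / N):
  Upstream, Species A: 117×160/454 = 41.233
  Upstream, Species B: 117×143/454 = 36.852
  Upstream, Species C: 117×151/454 = 38.914
  Midstream, Species A: 121×160/454 = 42.643
  Midstream, Species B: 121×143/454 = 38.112
  Midstream, Species C: 121×151/454 = 40.244
  Downstream, Species A: 216×160/454 = 76.123
  Downstream, Species B: 216×143/454 = 68.035
  Downstream, Species C: 216×151/454 = 71.841
Contributions (O − E)²/E:
  (51 − 41.233)²/41.233 = 2.3135
  (38 − 36.852)²/36.852 = 0.0358
  (28 − 38.914)²/38.914 = 3.0610
  (58 − 42.643)²/42.643 = 5.5305
  (34 − 38.112)²/38.112 = 0.4437
  (29 − 40.244)²/40.244 = 3.1415
  (51 − 76.123)²/76.123 = 8.2914
  (71 − 68.035)²/68.035 = 0.1292
  (94 − 71.841)²/71.841 = 6.8348
χ² = 2.3135 + 0.0358 + 3.0610 + 5.5305 + 0.4437 + 3.1415 + 8.2914 + 0.1292 + 6.8348 = 29.78

29.78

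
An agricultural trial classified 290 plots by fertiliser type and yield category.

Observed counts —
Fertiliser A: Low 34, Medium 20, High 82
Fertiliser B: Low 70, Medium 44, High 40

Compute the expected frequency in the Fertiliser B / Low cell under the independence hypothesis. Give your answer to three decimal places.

55.228

Row total (Fertiliser B) = 154; column total (Low) = 104; grand total N = 290.
Expected count = (row total × column total) / N = 154 × 104 / 290 = 55.228.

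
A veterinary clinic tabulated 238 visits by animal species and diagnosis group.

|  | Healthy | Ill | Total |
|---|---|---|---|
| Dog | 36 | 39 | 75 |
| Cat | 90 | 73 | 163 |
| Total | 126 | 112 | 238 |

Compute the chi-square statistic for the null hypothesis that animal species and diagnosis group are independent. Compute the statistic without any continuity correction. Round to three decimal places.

1.073

Grand total N = 238.
Expected counts (row total × column total / N):
  Dog, Healthy: 75×126/238 = 39.7059
  Dog, Ill: 75×112/238 = 35.2941
  Cat, Healthy: 163×126/238 = 86.2941
  Cat, Ill: 163×112/238 = 76.7059
Contributions (O − E)²/E:
  (36 − 39.7059)²/39.7059 = 0.3459
  (39 − 35.2941)²/35.2941 = 0.3891
  (90 − 86.2941)²/86.2941 = 0.1591
  (73 − 76.7059)²/76.7059 = 0.1790
χ² = 0.3459 + 0.3891 + 0.1591 + 0.1790 = 1.073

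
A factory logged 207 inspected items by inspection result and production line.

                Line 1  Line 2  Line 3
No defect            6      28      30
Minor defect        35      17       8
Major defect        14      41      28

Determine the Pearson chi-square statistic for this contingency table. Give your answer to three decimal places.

47.749

Row totals: 64, 60, 83. Column totals: 55, 86, 66. Grand total N = 207.
Expected counts (row total × column total / N):
  No defect, Line 1: 64×55/207 = 17.0048
  No defect, Line 2: 64×86/207 = 26.5894
  No defect, Line 3: 64×66/207 = 20.4058
  Minor defect, Line 1: 60×55/207 = 15.9420
  Minor defect, Line 2: 60×86/207 = 24.9275
  Minor defect, Line 3: 60×66/207 = 19.1304
  Major defect, Line 1: 83×55/207 = 22.0531
  Major defect, Line 2: 83×86/207 = 34.4831
  Major defect, Line 3: 83×66/207 = 26.4638
Contributions (O − E)²/E:
  (6 − 17.0048)²/17.0048 = 7.1218
  (28 − 26.5894)²/26.5894 = 0.0748
  (30 − 20.4058)²/20.4058 = 4.5109
  (35 − 15.9420)²/15.9420 = 22.7830
  (17 − 24.9275)²/24.9275 = 2.5211
  (8 − 19.1304)²/19.1304 = 6.4759
  (14 − 22.0531)²/22.0531 = 2.9407
  (41 − 34.4831)²/34.4831 = 1.2316
  (28 − 26.4638)²/26.4638 = 0.0892
χ² = 7.1218 + 0.0748 + 4.5109 + 22.7830 + 2.5211 + 6.4759 + 2.9407 + 1.2316 + 0.0892 = 47.749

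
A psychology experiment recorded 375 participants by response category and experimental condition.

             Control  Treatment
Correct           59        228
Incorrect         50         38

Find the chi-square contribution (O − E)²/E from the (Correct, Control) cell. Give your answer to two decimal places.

7.15

Row total (Correct) = 287; column total (Control) = 109; N = 375.
Expected count E = 287 × 109 / 375 = 83.421.
Contribution = (O − E)²/E = (59 − 83.421)² / 83.421 = 7.15.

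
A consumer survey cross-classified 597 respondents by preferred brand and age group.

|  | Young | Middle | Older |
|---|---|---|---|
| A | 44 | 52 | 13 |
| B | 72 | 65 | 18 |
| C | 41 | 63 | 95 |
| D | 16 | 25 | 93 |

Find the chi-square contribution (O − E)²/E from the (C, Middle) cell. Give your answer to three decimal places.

Row total (C) = 199; column total (Middle) = 205; N = 597.
Expected count E = 199 × 205 / 597 = 68.33333.
Contribution = (O − E)²/E = (63 − 68.33333)² / 68.33333 = 0.416.

0.416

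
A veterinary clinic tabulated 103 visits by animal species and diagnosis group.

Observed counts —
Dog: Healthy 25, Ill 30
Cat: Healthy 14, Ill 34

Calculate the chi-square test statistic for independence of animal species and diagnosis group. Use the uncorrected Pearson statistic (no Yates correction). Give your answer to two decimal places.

Row totals: 55, 48. Column totals: 39, 64. Grand total N = 103.
Expected counts (row total × column total / N):
  Dog, Healthy: 55×39/103 = 20.825
  Dog, Ill: 55×64/103 = 34.175
  Cat, Healthy: 48×39/103 = 18.175
  Cat, Ill: 48×64/103 = 29.825
Contributions (O − E)²/E:
  (25 − 20.825)²/20.825 = 0.8370
  (30 − 34.175)²/34.175 = 0.5100
  (14 − 18.175)²/18.175 = 0.9590
  (34 − 29.825)²/29.825 = 0.5844
χ² = 0.8370 + 0.5100 + 0.9590 + 0.5844 = 2.89

2.89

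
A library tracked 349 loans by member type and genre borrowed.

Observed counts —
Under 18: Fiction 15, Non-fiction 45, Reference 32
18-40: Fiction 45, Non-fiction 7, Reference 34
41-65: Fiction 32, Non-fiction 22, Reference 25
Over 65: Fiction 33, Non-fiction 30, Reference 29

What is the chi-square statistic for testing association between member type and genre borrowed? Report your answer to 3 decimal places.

43.031

Row totals: 92, 86, 79, 92. Column totals: 125, 104, 120. Grand total N = 349.
Expected counts (row total × column total / N):
  Under 18, Fiction: 92×125/349 = 32.9513
  Under 18, Non-fiction: 92×104/349 = 27.4155
  Under 18, Reference: 92×120/349 = 31.6332
  18-40, Fiction: 86×125/349 = 30.8023
  18-40, Non-fiction: 86×104/349 = 25.6275
  18-40, Reference: 86×120/349 = 29.5702
  41-65, Fiction: 79×125/349 = 28.2951
  41-65, Non-fiction: 79×104/349 = 23.5415
  41-65, Reference: 79×120/349 = 27.1633
  Over 65, Fiction: 92×125/349 = 32.9513
  Over 65, Non-fiction: 92×104/349 = 27.4155
  Over 65, Reference: 92×120/349 = 31.6332
Contributions (O − E)²/E:
  (15 − 32.9513)²/32.9513 = 9.7796
  (45 − 27.4155)²/27.4155 = 11.2788
  (32 − 31.6332)²/31.6332 = 0.0043
  (45 − 30.8023)²/30.8023 = 6.5441
  (7 − 25.6275)²/25.6275 = 13.5395
  (34 − 29.5702)²/29.5702 = 0.6636
  (32 − 28.2951)²/28.2951 = 0.4851
  (22 − 23.5415)²/23.5415 = 0.1009
  (25 − 27.1633)²/27.1633 = 0.1723
  (33 − 32.9513)²/32.9513 = 0.0001
  (30 − 27.4155)²/27.4155 = 0.2436
  (29 − 31.6332)²/31.6332 = 0.2192
χ² = 9.7796 + 11.2788 + 0.0043 + 6.5441 + 13.5395 + 0.6636 + 0.4851 + 0.1009 + 0.1723 + 0.0001 + 0.2436 + 0.2192 = 43.031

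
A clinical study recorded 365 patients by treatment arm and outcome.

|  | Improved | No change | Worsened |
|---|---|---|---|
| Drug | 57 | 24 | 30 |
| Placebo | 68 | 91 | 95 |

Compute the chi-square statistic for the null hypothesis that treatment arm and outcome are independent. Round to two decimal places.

21.00

Row totals: 111, 254. Column totals: 125, 115, 125. Grand total N = 365.
Expected counts (row total × column total / N):
  Drug, Improved: 111×125/365 = 38.014
  Drug, No change: 111×115/365 = 34.973
  Drug, Worsened: 111×125/365 = 38.014
  Placebo, Improved: 254×125/365 = 86.986
  Placebo, No change: 254×115/365 = 80.027
  Placebo, Worsened: 254×125/365 = 86.986
Contributions (O − E)²/E:
  (57 − 38.014)²/38.014 = 9.4825
  (24 − 34.973)²/34.973 = 3.4428
  (30 − 38.014)²/38.014 = 1.6895
  (68 − 86.986)²/86.986 = 4.1440
  (91 − 80.027)²/80.027 = 1.5046
  (95 − 86.986)²/86.986 = 0.7383
χ² = 9.4825 + 3.4428 + 1.6895 + 4.1440 + 1.5046 + 0.7383 = 21.00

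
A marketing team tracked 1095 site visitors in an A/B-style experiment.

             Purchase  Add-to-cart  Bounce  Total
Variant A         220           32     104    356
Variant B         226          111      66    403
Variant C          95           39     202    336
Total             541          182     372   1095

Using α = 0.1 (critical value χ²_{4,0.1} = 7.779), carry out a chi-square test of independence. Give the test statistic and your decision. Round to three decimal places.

198.265; reject H₀

Grand total N = 1095.
Expected counts (row total × column total / N):
  Variant A, Purchase: 356×541/1095 = 175.8868
  Variant A, Add-to-cart: 356×182/1095 = 59.1708
  Variant A, Bounce: 356×372/1095 = 120.9425
  Variant B, Purchase: 403×541/1095 = 199.1078
  Variant B, Add-to-cart: 403×182/1095 = 66.9826
  Variant B, Bounce: 403×372/1095 = 136.9096
  Variant C, Purchase: 336×541/1095 = 166.0055
  Variant C, Add-to-cart: 336×182/1095 = 55.8466
  Variant C, Bounce: 336×372/1095 = 114.1479
Contributions (O − E)²/E:
  (220 − 175.8868)²/175.8868 = 11.0638
  (32 − 59.1708)²/59.1708 = 12.4766
  (104 − 120.9425)²/120.9425 = 2.3734
  (226 − 199.1078)²/199.1078 = 3.6322
  (111 − 66.9826)²/66.9826 = 28.9259
  (66 − 136.9096)²/136.9096 = 36.7262
  (95 − 166.0055)²/166.0055 = 30.3712
  (39 − 55.8466)²/55.8466 = 5.0819
  (202 − 114.1479)²/114.1479 = 67.6140
χ² = 11.0638 + 12.4766 + 2.3734 + 3.6322 + 28.9259 + 36.7262 + 30.3712 + 5.0819 + 67.6140 = 198.265
df = (3−1)(3−1) = 4. Since 198.265 > 7.779, reject the null hypothesis of independence at α = 0.1.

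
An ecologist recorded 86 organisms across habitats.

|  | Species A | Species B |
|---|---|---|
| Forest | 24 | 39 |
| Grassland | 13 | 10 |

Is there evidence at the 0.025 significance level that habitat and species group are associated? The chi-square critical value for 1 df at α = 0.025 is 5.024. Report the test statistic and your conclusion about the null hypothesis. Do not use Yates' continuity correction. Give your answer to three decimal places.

Row totals: 63, 23. Column totals: 37, 49. Grand total N = 86.
Expected counts (row total × column total / N):
  Forest, Species A: 63×37/86 = 27.1047
  Forest, Species B: 63×49/86 = 35.8953
  Grassland, Species A: 23×37/86 = 9.8953
  Grassland, Species B: 23×49/86 = 13.1047
Contributions (O − E)²/E:
  (24 − 27.1047)²/27.1047 = 0.3556
  (39 − 35.8953)²/35.8953 = 0.2685
  (13 − 9.8953)²/9.8953 = 0.9741
  (10 − 13.1047)²/13.1047 = 0.7356
χ² = 0.3556 + 0.2685 + 0.9741 + 0.7356 = 2.334
df = (2−1)(2−1) = 1. Since 2.334 < 5.024, fail to reject the null hypothesis of independence at α = 0.025.

2.334; fail to reject H₀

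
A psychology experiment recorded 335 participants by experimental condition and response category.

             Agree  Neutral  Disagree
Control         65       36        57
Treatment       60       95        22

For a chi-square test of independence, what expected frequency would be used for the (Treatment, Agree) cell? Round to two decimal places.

66.04

Row total (Treatment) = 177; column total (Agree) = 125; grand total N = 335.
Expected count = (row total × column total) / N = 177 × 125 / 335 = 66.04.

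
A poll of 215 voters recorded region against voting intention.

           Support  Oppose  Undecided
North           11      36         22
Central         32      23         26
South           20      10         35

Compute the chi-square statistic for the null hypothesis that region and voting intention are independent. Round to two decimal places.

Row totals: 69, 81, 65. Column totals: 63, 69, 83. Grand total N = 215.
Expected counts (row total × column total / N):
  North, Support: 69×63/215 = 20.2186
  North, Oppose: 69×69/215 = 22.1442
  North, Undecided: 69×83/215 = 26.6372
  Central, Support: 81×63/215 = 23.7349
  Central, Oppose: 81×69/215 = 25.9953
  Central, Undecided: 81×83/215 = 31.2698
  South, Support: 65×63/215 = 19.0465
  South, Oppose: 65×69/215 = 20.8605
  South, Undecided: 65×83/215 = 25.0930
Contributions (O − E)²/E:
  (11 − 20.2186)²/20.2186 = 4.2032
  (36 − 22.1442)²/22.1442 = 8.6697
  (22 − 26.6372)²/26.6372 = 0.8073
  (32 − 23.7349)²/23.7349 = 2.8781
  (23 − 25.9953)²/25.9953 = 0.3451
  (26 − 31.2698)²/31.2698 = 0.8881
  (20 − 19.0465)²/19.0465 = 0.0477
  (10 − 20.8605)²/20.8605 = 5.6542
  (35 − 25.0930)²/25.0930 = 3.9114
χ² = 4.2032 + 8.6697 + 0.8073 + 2.8781 + 0.3451 + 0.8881 + 0.0477 + 5.6542 + 3.9114 = 27.40

27.40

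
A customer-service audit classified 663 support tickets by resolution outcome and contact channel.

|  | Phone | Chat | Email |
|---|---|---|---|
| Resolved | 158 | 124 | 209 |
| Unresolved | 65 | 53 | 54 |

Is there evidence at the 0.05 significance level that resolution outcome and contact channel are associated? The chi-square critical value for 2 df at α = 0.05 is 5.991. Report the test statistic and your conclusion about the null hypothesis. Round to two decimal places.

Row totals: 491, 172. Column totals: 223, 177, 263. Grand total N = 663.
Expected counts (row total × column total / N):
  Resolved, Phone: 491×223/663 = 165.148
  Resolved, Chat: 491×177/663 = 131.081
  Resolved, Email: 491×263/663 = 194.771
  Unresolved, Phone: 172×223/663 = 57.852
  Unresolved, Chat: 172×177/663 = 45.919
  Unresolved, Email: 172×263/663 = 68.229
Contributions (O − E)²/E:
  (158 − 165.148)²/165.148 = 0.3094
  (124 − 131.081)²/131.081 = 0.3825
  (209 − 194.771)²/194.771 = 1.0395
  (65 − 57.852)²/57.852 = 0.8832
  (53 − 45.919)²/45.919 = 1.0919
  (54 − 68.229)²/68.229 = 2.9674
χ² = 0.3094 + 0.3825 + 1.0395 + 0.8832 + 1.0919 + 2.9674 = 6.67
df = (2−1)(3−1) = 2. Since 6.67 > 5.991, reject the null hypothesis of independence at α = 0.05.

6.67; reject H₀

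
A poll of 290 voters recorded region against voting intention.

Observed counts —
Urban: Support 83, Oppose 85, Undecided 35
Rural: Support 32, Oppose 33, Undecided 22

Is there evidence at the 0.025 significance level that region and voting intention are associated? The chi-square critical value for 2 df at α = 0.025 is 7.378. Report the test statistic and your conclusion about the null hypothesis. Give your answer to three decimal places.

Row totals: 203, 87. Column totals: 115, 118, 57. Grand total N = 290.
Expected counts (row total × column total / N):
  Urban, Support: 203×115/290 = 80.5000
  Urban, Oppose: 203×118/290 = 82.6000
  Urban, Undecided: 203×57/290 = 39.9000
  Rural, Support: 87×115/290 = 34.5000
  Rural, Oppose: 87×118/290 = 35.4000
  Rural, Undecided: 87×57/290 = 17.1000
Contributions (O − E)²/E:
  (83 − 80.5000)²/80.5000 = 0.0776
  (85 − 82.6000)²/82.6000 = 0.0697
  (35 − 39.9000)²/39.9000 = 0.6018
  (32 − 34.5000)²/34.5000 = 0.1812
  (33 − 35.4000)²/35.4000 = 0.1627
  (22 − 17.1000)²/17.1000 = 1.4041
χ² = 0.0776 + 0.0697 + 0.6018 + 0.1812 + 0.1627 + 1.4041 = 2.497
df = (2−1)(3−1) = 2. Since 2.497 < 7.378, fail to reject the null hypothesis of independence at α = 0.025.

2.497; fail to reject H₀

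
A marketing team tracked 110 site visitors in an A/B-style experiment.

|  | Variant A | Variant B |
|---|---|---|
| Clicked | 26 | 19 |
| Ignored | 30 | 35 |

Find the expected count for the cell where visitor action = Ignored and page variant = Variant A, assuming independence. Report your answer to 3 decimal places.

Row total (Ignored) = 65; column total (Variant A) = 56; grand total N = 110.
Expected count = (row total × column total) / N = 65 × 56 / 110 = 33.091.

33.091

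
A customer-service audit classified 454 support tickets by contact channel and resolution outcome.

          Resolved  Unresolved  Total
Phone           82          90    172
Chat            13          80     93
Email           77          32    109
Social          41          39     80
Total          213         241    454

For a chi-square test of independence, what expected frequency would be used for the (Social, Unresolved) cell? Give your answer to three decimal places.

Row total (Social) = 80; column total (Unresolved) = 241; grand total N = 454.
Expected count = (row total × column total) / N = 80 × 241 / 454 = 42.467.

42.467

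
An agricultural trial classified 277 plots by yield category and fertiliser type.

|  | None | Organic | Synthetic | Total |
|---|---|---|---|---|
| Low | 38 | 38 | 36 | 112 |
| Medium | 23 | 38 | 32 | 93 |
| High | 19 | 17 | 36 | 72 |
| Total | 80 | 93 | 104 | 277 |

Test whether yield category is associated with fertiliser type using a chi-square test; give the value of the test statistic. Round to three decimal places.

9.390

Grand total N = 277.
Expected counts (row total × column total / N):
  Low, None: 112×80/277 = 32.34657
  Low, Organic: 112×93/277 = 37.60289
  Low, Synthetic: 112×104/277 = 42.05054
  Medium, None: 93×80/277 = 26.85921
  Medium, Organic: 93×93/277 = 31.22383
  Medium, Synthetic: 93×104/277 = 34.91697
  High, None: 72×80/277 = 20.79422
  High, Organic: 72×93/277 = 24.17329
  High, Synthetic: 72×104/277 = 27.03249
Contributions (O − E)²/E:
  (38 − 32.34657)²/32.34657 = 0.9881
  (38 − 37.60289)²/37.60289 = 0.0042
  (36 − 42.05054)²/42.05054 = 0.8706
  (23 − 26.85921)²/26.85921 = 0.5545
  (38 − 31.22383)²/31.22383 = 1.4706
  (32 − 34.91697)²/34.91697 = 0.2437
  (19 − 20.79422)²/20.79422 = 0.1548
  (17 − 24.17329)²/24.17329 = 2.1286
  (36 − 27.03249)²/27.03249 = 2.9748
χ² = 0.9881 + 0.0042 + 0.8706 + 0.5545 + 1.4706 + 0.2437 + 0.1548 + 2.1286 + 2.9748 = 9.390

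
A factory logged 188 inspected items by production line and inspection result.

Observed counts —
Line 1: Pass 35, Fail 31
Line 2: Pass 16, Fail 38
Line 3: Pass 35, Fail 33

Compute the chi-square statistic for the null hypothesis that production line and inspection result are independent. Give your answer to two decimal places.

Row totals: 66, 54, 68. Column totals: 86, 102. Grand total N = 188.
Expected counts (row total × column total / N):
  Line 1, Pass: 66×86/188 = 30.191
  Line 1, Fail: 66×102/188 = 35.809
  Line 2, Pass: 54×86/188 = 24.702
  Line 2, Fail: 54×102/188 = 29.298
  Line 3, Pass: 68×86/188 = 31.106
  Line 3, Fail: 68×102/188 = 36.894
Contributions (O − E)²/E:
  (35 − 30.191)²/30.191 = 0.7660
  (31 − 35.809)²/35.809 = 0.6458
  (16 − 24.702)²/24.702 = 3.0655
  (38 − 29.298)²/29.298 = 2.5846
  (35 − 31.106)²/31.106 = 0.4875
  (33 − 36.894)²/36.894 = 0.4110
χ² = 0.7660 + 0.6458 + 3.0655 + 2.5846 + 0.4875 + 0.4110 = 7.96

7.96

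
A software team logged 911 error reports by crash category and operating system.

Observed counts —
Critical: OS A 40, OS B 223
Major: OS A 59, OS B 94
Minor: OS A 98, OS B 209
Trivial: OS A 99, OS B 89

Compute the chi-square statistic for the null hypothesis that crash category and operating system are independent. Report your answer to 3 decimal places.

Row totals: 263, 153, 307, 188. Column totals: 296, 615. Grand total N = 911.
Expected counts (row total × column total / N):
  Critical, OS A: 263×296/911 = 85.4533
  Critical, OS B: 263×615/911 = 177.5467
  Major, OS A: 153×296/911 = 49.7124
  Major, OS B: 153×615/911 = 103.2876
  Minor, OS A: 307×296/911 = 99.7497
  Minor, OS B: 307×615/911 = 207.2503
  Trivial, OS A: 188×296/911 = 61.0845
  Trivial, OS B: 188×615/911 = 126.9155
Contributions (O − E)²/E:
  (40 − 85.4533)²/85.4533 = 24.1770
  (223 − 177.5467)²/177.5467 = 11.6364
  (59 − 49.7124)²/49.7124 = 1.7352
  (94 − 103.2876)²/103.2876 = 0.8351
  (98 − 99.7497)²/99.7497 = 0.0307
  (209 − 207.2503)²/207.2503 = 0.0148
  (99 − 61.0845)²/61.0845 = 23.5344
  (89 − 126.9155)²/126.9155 = 11.3271
χ² = 24.1770 + 11.6364 + 1.7352 + 0.8351 + 0.0307 + 0.0148 + 23.5344 + 11.3271 = 73.291

73.291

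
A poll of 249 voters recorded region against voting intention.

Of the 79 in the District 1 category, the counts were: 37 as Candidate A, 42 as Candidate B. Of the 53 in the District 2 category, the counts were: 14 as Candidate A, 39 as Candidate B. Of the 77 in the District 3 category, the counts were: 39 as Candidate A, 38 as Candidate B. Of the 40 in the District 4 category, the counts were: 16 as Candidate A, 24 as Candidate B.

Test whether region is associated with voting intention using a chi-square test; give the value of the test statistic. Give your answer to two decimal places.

8.41

Row totals: 79, 53, 77, 40. Column totals: 106, 143. Grand total N = 249.
Expected counts (row total × column total / N):
  District 1, Candidate A: 79×106/249 = 33.631
  District 1, Candidate B: 79×143/249 = 45.369
  District 2, Candidate A: 53×106/249 = 22.562
  District 2, Candidate B: 53×143/249 = 30.438
  District 3, Candidate A: 77×106/249 = 32.779
  District 3, Candidate B: 77×143/249 = 44.221
  District 4, Candidate A: 40×106/249 = 17.028
  District 4, Candidate B: 40×143/249 = 22.972
Contributions (O − E)²/E:
  (37 − 33.631)²/33.631 = 0.3375
  (42 − 45.369)²/45.369 = 0.2502
  (14 − 22.562)²/22.562 = 3.2492
  (39 − 30.438)²/30.438 = 2.4084
  (39 − 32.779)²/32.779 = 1.1807
  (38 − 44.221)²/44.221 = 0.8752
  (16 − 17.028)²/17.028 = 0.0621
  (24 − 22.972)²/22.972 = 0.0460
χ² = 0.3375 + 0.2502 + 3.2492 + 2.4084 + 1.1807 + 0.8752 + 0.0621 + 0.0460 = 8.41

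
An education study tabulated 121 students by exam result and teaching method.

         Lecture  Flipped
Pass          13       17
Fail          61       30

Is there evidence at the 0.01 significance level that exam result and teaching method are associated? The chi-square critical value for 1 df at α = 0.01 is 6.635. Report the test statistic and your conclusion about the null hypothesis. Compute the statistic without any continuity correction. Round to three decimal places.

5.335; fail to reject H₀

Row totals: 30, 91. Column totals: 74, 47. Grand total N = 121.
Expected counts (row total × column total / N):
  Pass, Lecture: 30×74/121 = 18.3471
  Pass, Flipped: 30×47/121 = 11.6529
  Fail, Lecture: 91×74/121 = 55.6529
  Fail, Flipped: 91×47/121 = 35.3471
Contributions (O − E)²/E:
  (13 − 18.3471)²/18.3471 = 1.5584
  (17 − 11.6529)²/11.6529 = 2.4536
  (61 − 55.6529)²/55.6529 = 0.5137
  (30 − 35.3471)²/35.3471 = 0.8089
χ² = 1.5584 + 2.4536 + 0.5137 + 0.8089 = 5.335
df = (2−1)(2−1) = 1. Since 5.335 < 6.635, fail to reject the null hypothesis of independence at α = 0.01.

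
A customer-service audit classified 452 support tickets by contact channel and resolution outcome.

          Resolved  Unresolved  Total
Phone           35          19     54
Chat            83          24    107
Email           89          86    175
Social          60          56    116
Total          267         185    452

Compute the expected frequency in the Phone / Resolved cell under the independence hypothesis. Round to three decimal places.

Row total (Phone) = 54; column total (Resolved) = 267; grand total N = 452.
Expected count = (row total × column total) / N = 54 × 267 / 452 = 31.898.

31.898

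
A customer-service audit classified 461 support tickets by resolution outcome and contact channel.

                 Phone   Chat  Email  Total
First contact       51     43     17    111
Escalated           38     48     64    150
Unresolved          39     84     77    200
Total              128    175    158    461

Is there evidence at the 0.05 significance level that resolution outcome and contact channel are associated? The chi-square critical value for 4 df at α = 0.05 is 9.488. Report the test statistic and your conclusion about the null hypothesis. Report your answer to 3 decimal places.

36.501; reject H₀

Grand total N = 461.
Expected counts (row total × column total / N):
  First contact, Phone: 111×128/461 = 30.81996
  First contact, Chat: 111×175/461 = 42.13666
  First contact, Email: 111×158/461 = 38.04338
  Escalated, Phone: 150×128/461 = 41.64859
  Escalated, Chat: 150×175/461 = 56.94143
  Escalated, Email: 150×158/461 = 51.40998
  Unresolved, Phone: 200×128/461 = 55.53145
  Unresolved, Chat: 200×175/461 = 75.92191
  Unresolved, Email: 200×158/461 = 68.54664
Contributions (O − E)²/E:
  (51 − 30.81996)²/30.81996 = 13.2133
  (43 − 42.13666)²/42.13666 = 0.0177
  (17 − 38.04338)²/38.04338 = 11.6400
  (38 − 41.64859)²/41.64859 = 0.3196
  (48 − 56.94143)²/56.94143 = 1.4041
  (64 − 51.40998)²/51.40998 = 3.0832
  (39 − 55.53145)²/55.53145 = 4.9213
  (84 − 75.92191)²/75.92191 = 0.8595
  (77 − 68.54664)²/68.54664 = 1.0425
χ² = 13.2133 + 0.0177 + 11.6400 + 0.3196 + 1.4041 + 3.0832 + 4.9213 + 0.8595 + 1.0425 = 36.501
df = (3−1)(3−1) = 4. Since 36.501 > 9.488, reject the null hypothesis of independence at α = 0.05.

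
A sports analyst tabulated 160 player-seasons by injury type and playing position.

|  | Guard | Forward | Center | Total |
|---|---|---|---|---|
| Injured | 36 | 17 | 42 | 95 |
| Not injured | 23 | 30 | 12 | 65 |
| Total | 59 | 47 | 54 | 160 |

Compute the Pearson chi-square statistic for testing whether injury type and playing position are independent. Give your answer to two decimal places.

18.14

Grand total N = 160.
Expected counts (row total × column total / N):
  Injured, Guard: 95×59/160 = 35.031
  Injured, Forward: 95×47/160 = 27.906
  Injured, Center: 95×54/160 = 32.062
  Not injured, Guard: 65×59/160 = 23.969
  Not injured, Forward: 65×47/160 = 19.094
  Not injured, Center: 65×54/160 = 21.938
Contributions (O − E)²/E:
  (36 − 35.031)²/35.031 = 0.0268
  (17 − 27.906)²/27.906 = 4.2622
  (42 − 32.062)²/32.062 = 3.0804
  (23 − 23.969)²/23.969 = 0.0392
  (30 − 19.094)²/19.094 = 6.2292
  (12 − 21.938)²/21.938 = 4.5020
χ² = 0.0268 + 4.2622 + 3.0804 + 0.0392 + 6.2292 + 4.5020 = 18.14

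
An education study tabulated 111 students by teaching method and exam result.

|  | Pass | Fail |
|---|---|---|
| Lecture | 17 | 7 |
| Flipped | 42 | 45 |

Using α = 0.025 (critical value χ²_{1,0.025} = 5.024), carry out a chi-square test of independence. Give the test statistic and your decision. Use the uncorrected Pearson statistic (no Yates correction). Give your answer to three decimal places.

3.844; fail to reject H₀

Row totals: 24, 87. Column totals: 59, 52. Grand total N = 111.
Expected counts (row total × column total / N):
  Lecture, Pass: 24×59/111 = 12.7568
  Lecture, Fail: 24×52/111 = 11.2432
  Flipped, Pass: 87×59/111 = 46.2432
  Flipped, Fail: 87×52/111 = 40.7568
Contributions (O − E)²/E:
  (17 − 12.7568)²/12.7568 = 1.4114
  (7 − 11.2432)²/11.2432 = 1.6014
  (42 − 46.2432)²/46.2432 = 0.3893
  (45 − 40.7568)²/40.7568 = 0.4418
χ² = 1.4114 + 1.6014 + 0.3893 + 0.4418 = 3.844
df = (2−1)(2−1) = 1. Since 3.844 < 5.024, fail to reject the null hypothesis of independence at α = 0.025.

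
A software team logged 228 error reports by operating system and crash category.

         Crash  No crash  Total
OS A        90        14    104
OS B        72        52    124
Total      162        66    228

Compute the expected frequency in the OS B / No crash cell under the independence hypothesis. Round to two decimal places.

Row total (OS B) = 124; column total (No crash) = 66; grand total N = 228.
Expected count = (row total × column total) / N = 124 × 66 / 228 = 35.89.

35.89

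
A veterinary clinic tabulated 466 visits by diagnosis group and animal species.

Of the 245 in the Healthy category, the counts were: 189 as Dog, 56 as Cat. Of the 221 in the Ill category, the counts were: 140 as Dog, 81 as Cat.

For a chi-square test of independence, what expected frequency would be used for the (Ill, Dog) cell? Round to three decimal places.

Row total (Ill) = 221; column total (Dog) = 329; grand total N = 466.
Expected count = (row total × column total) / N = 221 × 329 / 466 = 156.028.

156.028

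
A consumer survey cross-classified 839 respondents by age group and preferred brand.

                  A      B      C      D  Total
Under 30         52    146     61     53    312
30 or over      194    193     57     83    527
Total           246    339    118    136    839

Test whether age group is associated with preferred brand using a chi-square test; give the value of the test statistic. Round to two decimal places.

Grand total N = 839.
Expected counts (row total × column total / N):
  Under 30, A: 312×246/839 = 91.480
  Under 30, B: 312×339/839 = 126.064
  Under 30, C: 312×118/839 = 43.881
  Under 30, D: 312×136/839 = 50.574
  30 or over, A: 527×246/839 = 154.520
  30 or over, B: 527×339/839 = 212.936
  30 or over, C: 527×118/839 = 74.119
  30 or over, D: 527×136/839 = 85.426
Contributions (O − E)²/E:
  (52 − 91.480)²/91.480 = 17.0384
  (146 − 126.064)²/126.064 = 3.1527
  (61 − 43.881)²/43.881 = 6.6785
  (53 − 50.574)²/50.574 = 0.1164
  (194 − 154.520)²/154.520 = 10.0872
  (193 − 212.936)²/212.936 = 1.8665
  (57 − 74.119)²/74.119 = 3.9539
  (83 − 85.426)²/85.426 = 0.0689
χ² = 17.0384 + 3.1527 + 6.6785 + 0.1164 + 10.0872 + 1.8665 + 3.9539 + 0.0689 = 42.96

42.96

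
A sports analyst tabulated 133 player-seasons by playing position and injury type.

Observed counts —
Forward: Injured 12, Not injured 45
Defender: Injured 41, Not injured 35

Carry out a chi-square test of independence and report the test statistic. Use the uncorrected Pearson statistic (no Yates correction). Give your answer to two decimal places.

14.70

Row totals: 57, 76. Column totals: 53, 80. Grand total N = 133.
Expected counts (row total × column total / N):
  Forward, Injured: 57×53/133 = 22.714
  Forward, Not injured: 57×80/133 = 34.286
  Defender, Injured: 76×53/133 = 30.286
  Defender, Not injured: 76×80/133 = 45.714
Contributions (O − E)²/E:
  (12 − 22.714)²/22.714 = 5.0537
  (45 − 34.286)²/34.286 = 3.3480
  (41 − 30.286)²/30.286 = 3.7902
  (35 − 45.714)²/45.714 = 2.5110
χ² = 5.0537 + 3.3480 + 3.7902 + 2.5110 = 14.70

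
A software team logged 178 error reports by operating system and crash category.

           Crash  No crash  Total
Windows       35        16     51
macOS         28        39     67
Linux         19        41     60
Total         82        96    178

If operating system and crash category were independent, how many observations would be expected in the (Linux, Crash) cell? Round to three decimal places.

Row total (Linux) = 60; column total (Crash) = 82; grand total N = 178.
Expected count = (row total × column total) / N = 60 × 82 / 178 = 27.640.

27.640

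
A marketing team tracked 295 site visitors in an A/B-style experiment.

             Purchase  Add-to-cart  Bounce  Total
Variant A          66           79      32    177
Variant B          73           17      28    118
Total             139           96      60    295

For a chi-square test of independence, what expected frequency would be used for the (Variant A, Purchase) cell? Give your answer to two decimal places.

83.40

Row total (Variant A) = 177; column total (Purchase) = 139; grand total N = 295.
Expected count = (row total × column total) / N = 177 × 139 / 295 = 83.40.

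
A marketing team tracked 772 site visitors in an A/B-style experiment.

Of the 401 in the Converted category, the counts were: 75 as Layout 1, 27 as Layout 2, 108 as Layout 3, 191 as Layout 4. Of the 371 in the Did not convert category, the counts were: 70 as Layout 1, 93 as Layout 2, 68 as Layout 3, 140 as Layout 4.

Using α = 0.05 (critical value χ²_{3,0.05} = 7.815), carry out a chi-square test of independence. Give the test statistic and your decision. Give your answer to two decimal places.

52.33; reject H₀

Row totals: 401, 371. Column totals: 145, 120, 176, 331. Grand total N = 772.
Expected counts (row total × column total / N):
  Converted, Layout 1: 401×145/772 = 75.3174
  Converted, Layout 2: 401×120/772 = 62.3316
  Converted, Layout 3: 401×176/772 = 91.4197
  Converted, Layout 4: 401×331/772 = 171.9313
  Did not convert, Layout 1: 371×145/772 = 69.6826
  Did not convert, Layout 2: 371×120/772 = 57.6684
  Did not convert, Layout 3: 371×176/772 = 84.5803
  Did not convert, Layout 4: 371×331/772 = 159.0687
Contributions (O − E)²/E:
  (75 − 75.3174)²/75.3174 = 0.0013
  (27 − 62.3316)²/62.3316 = 20.0271
  (108 − 91.4197)²/91.4197 = 3.0071
  (191 − 171.9313)²/171.9313 = 2.1149
  (70 − 69.6826)²/69.6826 = 0.0014
  (93 − 57.6684)²/57.6684 = 21.6466
  (68 − 84.5803)²/84.5803 = 3.2502
  (140 − 159.0687)²/159.0687 = 2.2859
χ² = 0.0013 + 20.0271 + 3.0071 + 2.1149 + 0.0014 + 21.6466 + 3.2502 + 2.2859 = 52.33
df = (2−1)(4−1) = 3. Since 52.33 > 7.815, reject the null hypothesis of independence at α = 0.05.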